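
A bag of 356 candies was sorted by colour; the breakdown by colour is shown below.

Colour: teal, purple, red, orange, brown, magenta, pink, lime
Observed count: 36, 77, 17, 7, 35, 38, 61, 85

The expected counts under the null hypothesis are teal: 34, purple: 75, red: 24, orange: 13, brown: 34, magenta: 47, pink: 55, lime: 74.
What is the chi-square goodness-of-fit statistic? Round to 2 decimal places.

9.02

teal: (36 − 34)²/34 = 4/34 = 0.118
purple: (77 − 75)²/75 = 4/75 = 0.053
red: (17 − 24)²/24 = 49/24 = 2.042
orange: (7 − 13)²/13 = 36/13 = 2.769
brown: (35 − 34)²/34 = 1/34 = 0.029
magenta: (38 − 47)²/47 = 81/47 = 1.723
pink: (61 − 55)²/55 = 36/55 = 0.655
lime: (85 − 74)²/74 = 121/74 = 1.635
Sum = 9.02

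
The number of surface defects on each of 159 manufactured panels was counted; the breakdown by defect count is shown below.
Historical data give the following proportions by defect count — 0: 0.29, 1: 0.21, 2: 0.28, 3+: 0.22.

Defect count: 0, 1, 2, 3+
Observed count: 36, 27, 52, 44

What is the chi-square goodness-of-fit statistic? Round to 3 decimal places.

Expected counts E_i = n·p_i: 159×0.29 = 46.11, 159×0.21 = 33.39, 159×0.28 = 44.52, 159×0.22 = 34.98.
cat         O        E   (O−E)²/E
0          36    46.11     2.2167
1          27    33.39     1.2229
2          52    44.52     1.2567
3+         44    34.98     2.3259
Sum = 7.022

7.022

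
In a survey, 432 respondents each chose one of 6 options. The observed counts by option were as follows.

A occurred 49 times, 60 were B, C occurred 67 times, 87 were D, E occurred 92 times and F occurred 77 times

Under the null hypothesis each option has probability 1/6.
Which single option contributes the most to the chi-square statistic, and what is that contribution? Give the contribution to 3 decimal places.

Expected count for each of the 6 categories: 432/6 = 72.
χ² = (49−72)²/72 + (60−72)²/72 + (67−72)²/72 + (87−72)²/72 + (92−72)²/72 + (77−72)²/72
   = 7.3472 + 2.0000 + 0.3472 + 3.1250 + 5.5556 + 0.3472
The largest term is for A: 7.347.

A, 7.347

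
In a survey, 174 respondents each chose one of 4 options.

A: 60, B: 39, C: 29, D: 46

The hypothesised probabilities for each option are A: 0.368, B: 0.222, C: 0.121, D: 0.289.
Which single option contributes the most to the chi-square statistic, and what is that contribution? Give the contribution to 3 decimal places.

Expected counts E_i = n·p_i: 174×0.368 = 64.032, 174×0.222 = 38.628, 174×0.121 = 21.054, 174×0.289 = 50.286.
χ² = (60−64.032)²/64.032 + (39−38.628)²/38.628 + (29−21.054)²/21.054 + (46−50.286)²/50.286
   = 0.2539 + 0.0036 + 2.9989 + 0.3653
The largest term is for C: 2.999.

C, 2.999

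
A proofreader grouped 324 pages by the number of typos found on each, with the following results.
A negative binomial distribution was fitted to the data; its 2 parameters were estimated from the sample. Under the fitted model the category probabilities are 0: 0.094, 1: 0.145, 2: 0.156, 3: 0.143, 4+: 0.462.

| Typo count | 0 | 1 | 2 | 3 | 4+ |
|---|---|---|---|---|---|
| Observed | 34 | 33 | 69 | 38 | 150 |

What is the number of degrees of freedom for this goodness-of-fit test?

2

There are k = 5 categories and 2 parameters estimated from the data, so df = 5 − 1 − 2 = 2.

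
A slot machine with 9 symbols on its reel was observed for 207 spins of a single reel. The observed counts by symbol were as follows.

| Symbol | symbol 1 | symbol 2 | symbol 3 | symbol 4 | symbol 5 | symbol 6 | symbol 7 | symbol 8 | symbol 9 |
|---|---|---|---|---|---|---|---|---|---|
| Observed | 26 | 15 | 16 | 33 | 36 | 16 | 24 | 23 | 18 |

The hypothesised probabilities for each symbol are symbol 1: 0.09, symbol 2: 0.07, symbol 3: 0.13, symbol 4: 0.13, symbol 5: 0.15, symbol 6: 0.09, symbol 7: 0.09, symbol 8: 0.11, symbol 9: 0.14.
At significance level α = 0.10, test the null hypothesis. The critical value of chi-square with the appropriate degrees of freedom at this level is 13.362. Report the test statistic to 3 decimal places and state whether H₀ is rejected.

Expected counts E_i = n·p_i: 207×0.09 = 18.63, 207×0.07 = 14.49, 207×0.13 = 26.91, 207×0.13 = 26.91, 207×0.15 = 31.05, 207×0.09 = 18.63, 207×0.09 = 18.63, 207×0.11 = 22.77, 207×0.14 = 28.98.
cat           O        E   (O−E)²/E
symbol 1     26    18.63     2.9156
symbol 2     15    14.49     0.0180
symbol 3     16    26.91     4.4232
symbol 4     33    26.91     1.3782
symbol 5     36    31.05     0.7891
symbol 6     16    18.63     0.3713
symbol 7     24    18.63     1.5479
symbol 8     23    22.77     0.0023
symbol 9     18    28.98     4.1601
Sum = 15.606
df = 8. Since 15.606 > 13.362, we reject H₀.

15.606; reject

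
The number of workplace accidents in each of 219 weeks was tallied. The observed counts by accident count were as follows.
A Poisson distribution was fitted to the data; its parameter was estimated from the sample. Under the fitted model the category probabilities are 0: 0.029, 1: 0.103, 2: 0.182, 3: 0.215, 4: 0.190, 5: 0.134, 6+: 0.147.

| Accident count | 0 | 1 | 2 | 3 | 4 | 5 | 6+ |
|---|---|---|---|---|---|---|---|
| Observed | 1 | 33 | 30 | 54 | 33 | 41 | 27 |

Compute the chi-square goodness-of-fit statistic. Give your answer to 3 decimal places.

Expected counts E_i = n·p_i: 219×0.029 = 6.351, 219×0.103 = 22.557, 219×0.182 = 39.858, 219×0.215 = 47.085, 219×0.190 = 41.61, 219×0.134 = 29.346, 219×0.147 = 32.193.
cat         O        E   (O−E)²/E
0           1    6.351     4.5085
1          33   22.557     4.8347
2          30   39.858     2.4382
3          54   47.085     1.0156
4          33    41.61     1.7816
5          41   29.346     4.6281
6+         27   32.193     0.8377
Sum = 20.044

20.044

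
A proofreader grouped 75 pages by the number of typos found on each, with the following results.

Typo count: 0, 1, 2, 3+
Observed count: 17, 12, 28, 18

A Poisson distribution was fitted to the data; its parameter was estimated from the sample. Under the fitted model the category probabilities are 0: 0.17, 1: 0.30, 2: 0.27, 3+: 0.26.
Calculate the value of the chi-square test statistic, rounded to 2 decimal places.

Expected counts E_i = n·p_i: 75×0.17 = 12.75, 75×0.30 = 22.5, 75×0.27 = 20.25, 75×0.26 = 19.5.
χ² = (17−12.75)²/12.75 + (12−22.5)²/22.5 + (28−20.25)²/20.25 + (18−19.5)²/19.5
   = 1.417 + 4.900 + 2.966 + 0.115
Sum = 9.40

9.40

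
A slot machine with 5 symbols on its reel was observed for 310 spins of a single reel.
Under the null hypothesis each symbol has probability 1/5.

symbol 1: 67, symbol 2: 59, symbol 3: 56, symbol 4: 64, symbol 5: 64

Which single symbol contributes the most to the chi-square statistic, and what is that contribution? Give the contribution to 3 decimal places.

symbol 3, 0.581

Under H₀ each category has probability 1/5, so each expected count is 310/5 = 62.
cat           O        E   (O−E)²/E
symbol 1     67       62     0.4032
symbol 2     59       62     0.1452
symbol 3     56       62     0.5806
symbol 4     64       62     0.0645
symbol 5     64       62     0.0645
The largest term is for symbol 3: 0.581.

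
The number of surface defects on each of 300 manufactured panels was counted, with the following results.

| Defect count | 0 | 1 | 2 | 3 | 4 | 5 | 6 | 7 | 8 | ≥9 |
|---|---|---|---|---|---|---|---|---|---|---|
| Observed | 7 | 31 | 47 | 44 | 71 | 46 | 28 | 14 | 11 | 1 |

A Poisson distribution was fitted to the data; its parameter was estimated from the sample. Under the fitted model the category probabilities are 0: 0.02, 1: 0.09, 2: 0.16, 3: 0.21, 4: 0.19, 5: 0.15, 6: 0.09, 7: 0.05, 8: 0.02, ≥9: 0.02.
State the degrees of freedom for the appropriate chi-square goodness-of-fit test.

8

There are k = 10 categories and 1 parameter estimated from the data, so df = 10 − 1 − 1 = 8.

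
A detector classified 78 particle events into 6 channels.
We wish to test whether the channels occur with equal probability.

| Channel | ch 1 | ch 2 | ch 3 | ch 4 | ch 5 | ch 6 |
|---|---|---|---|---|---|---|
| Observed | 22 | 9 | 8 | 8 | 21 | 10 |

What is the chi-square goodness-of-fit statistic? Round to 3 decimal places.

Under H₀ each category has probability 1/6, so each expected count is 78/6 = 13.
ch 1: (22 − 13)²/13 = 81/13 = 6.2308
ch 2: (9 − 13)²/13 = 16/13 = 1.2308
ch 3: (8 − 13)²/13 = 25/13 = 1.9231
ch 4: (8 − 13)²/13 = 25/13 = 1.9231
ch 5: (21 − 13)²/13 = 64/13 = 4.9231
ch 6: (10 − 13)²/13 = 9/13 = 0.6923
Sum = 16.923

16.923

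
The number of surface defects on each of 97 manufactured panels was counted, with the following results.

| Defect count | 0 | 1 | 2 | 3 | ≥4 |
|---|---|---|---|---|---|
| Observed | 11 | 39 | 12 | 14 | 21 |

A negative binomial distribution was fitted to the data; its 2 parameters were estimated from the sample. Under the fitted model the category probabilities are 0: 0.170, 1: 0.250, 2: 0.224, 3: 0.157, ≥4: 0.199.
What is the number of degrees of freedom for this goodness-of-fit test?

2

There are k = 5 categories and 2 parameters estimated from the data, so df = 5 − 1 − 2 = 2.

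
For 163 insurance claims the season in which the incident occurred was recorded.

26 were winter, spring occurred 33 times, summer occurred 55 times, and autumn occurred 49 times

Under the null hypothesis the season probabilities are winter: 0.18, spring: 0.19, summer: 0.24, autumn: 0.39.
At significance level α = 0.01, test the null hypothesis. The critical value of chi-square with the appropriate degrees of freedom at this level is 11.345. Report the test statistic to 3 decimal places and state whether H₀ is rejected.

10.299; do not reject

Expected counts E_i = n·p_i: 163×0.18 = 29.34, 163×0.19 = 30.97, 163×0.24 = 39.12, 163×0.39 = 63.57.
cat         O        E   (O−E)²/E
winter     26    29.34     0.3802
spring     33    30.97     0.1331
summer     55    39.12     6.4462
autumn     49    63.57     3.3394
Sum = 10.299
df = 3. Since 10.299 < 11.345, we do not reject H₀.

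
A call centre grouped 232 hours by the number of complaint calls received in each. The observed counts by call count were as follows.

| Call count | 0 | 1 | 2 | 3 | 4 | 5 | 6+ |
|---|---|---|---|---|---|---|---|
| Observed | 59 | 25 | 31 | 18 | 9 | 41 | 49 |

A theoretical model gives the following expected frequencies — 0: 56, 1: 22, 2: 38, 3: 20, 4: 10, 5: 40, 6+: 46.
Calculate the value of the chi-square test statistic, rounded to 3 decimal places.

2.380

0: (59 − 56)²/56 = 9/56 = 0.1607
1: (25 − 22)²/22 = 9/22 = 0.4091
2: (31 − 38)²/38 = 49/38 = 1.2895
3: (18 − 20)²/20 = 4/20 = 0.2000
4: (9 − 10)²/10 = 1/10 = 0.1000
5: (41 − 40)²/40 = 1/40 = 0.0250
6+: (49 − 46)²/46 = 9/46 = 0.1957
Sum = 2.380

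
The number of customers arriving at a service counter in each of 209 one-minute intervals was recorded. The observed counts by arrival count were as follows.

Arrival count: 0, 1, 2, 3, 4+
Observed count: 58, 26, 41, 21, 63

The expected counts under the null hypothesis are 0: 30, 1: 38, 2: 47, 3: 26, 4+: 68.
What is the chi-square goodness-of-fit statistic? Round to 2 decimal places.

χ² = (58−30)²/30 + (26−38)²/38 + (41−47)²/47 + (21−26)²/26 + (63−68)²/68
   = 26.133 + 3.789 + 0.766 + 0.962 + 0.368
Sum = 32.02

32.02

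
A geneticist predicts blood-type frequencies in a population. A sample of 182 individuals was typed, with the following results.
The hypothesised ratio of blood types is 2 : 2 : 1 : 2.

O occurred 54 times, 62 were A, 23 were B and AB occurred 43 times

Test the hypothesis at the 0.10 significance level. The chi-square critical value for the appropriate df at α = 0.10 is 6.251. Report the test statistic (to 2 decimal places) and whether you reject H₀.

3.90; do not reject

Ratio total = 7. Expected counts: 182×2/7 = 52, 182×2/7 = 52, 182×1/7 = 26, 182×2/7 = 52.
O: (54 − 52)²/52 = 4/52 = 0.077
A: (62 − 52)²/52 = 100/52 = 1.923
B: (23 − 26)²/26 = 9/26 = 0.346
AB: (43 − 52)²/52 = 81/52 = 1.558
Sum = 3.90
df = 3. Since 3.90 < 6.251, we do not reject H₀.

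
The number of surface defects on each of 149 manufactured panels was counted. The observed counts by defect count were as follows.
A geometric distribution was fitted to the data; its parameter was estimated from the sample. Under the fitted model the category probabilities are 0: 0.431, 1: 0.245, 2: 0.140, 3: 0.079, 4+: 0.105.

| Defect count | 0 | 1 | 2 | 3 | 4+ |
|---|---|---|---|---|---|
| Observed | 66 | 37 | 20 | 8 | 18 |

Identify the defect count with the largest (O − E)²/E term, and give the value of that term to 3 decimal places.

Expected counts E_i = n·p_i: 149×0.431 = 64.219, 149×0.245 = 36.505, 149×0.140 = 20.86, 149×0.079 = 11.771, 149×0.105 = 15.645.
0: (66 − 64.219)²/64.219 = 3.171961/64.219 = 0.0494
1: (37 − 36.505)²/36.505 = 0.245025/36.505 = 0.0067
2: (20 − 20.86)²/20.86 = 0.7396/20.86 = 0.0355
3: (8 − 11.771)²/11.771 = 14.220441/11.771 = 1.2081
4+: (18 − 15.645)²/15.645 = 5.546025/15.645 = 0.3545
The largest term is for 3: 1.208.

3, 1.208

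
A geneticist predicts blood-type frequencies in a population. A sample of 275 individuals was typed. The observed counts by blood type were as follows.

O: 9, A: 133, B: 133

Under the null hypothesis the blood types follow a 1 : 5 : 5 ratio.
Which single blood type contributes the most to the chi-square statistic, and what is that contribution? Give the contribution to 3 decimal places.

O, 10.240

Ratio total = 11. Expected counts: 275×1/11 = 25, 275×5/11 = 125, 275×5/11 = 125.
χ² = (9−25)²/25 + (133−125)²/125 + (133−125)²/125
   = 10.2400 + 0.5120 + 0.5120
The largest term is for O: 10.240.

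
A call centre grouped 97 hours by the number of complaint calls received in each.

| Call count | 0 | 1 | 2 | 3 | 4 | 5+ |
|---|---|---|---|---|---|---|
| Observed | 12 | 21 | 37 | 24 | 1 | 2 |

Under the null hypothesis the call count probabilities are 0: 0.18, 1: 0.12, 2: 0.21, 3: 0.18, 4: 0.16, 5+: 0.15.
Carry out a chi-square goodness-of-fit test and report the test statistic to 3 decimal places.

Expected counts E_i = n·p_i: 97×0.18 = 17.46, 97×0.12 = 11.64, 97×0.21 = 20.37, 97×0.18 = 17.46, 97×0.16 = 15.52, 97×0.15 = 14.55.
0: (12 − 17.46)²/17.46 = 29.8116/17.46 = 1.7074
1: (21 − 11.64)²/11.64 = 87.6096/11.64 = 7.5266
2: (37 − 20.37)²/20.37 = 276.5569/20.37 = 13.5767
3: (24 − 17.46)²/17.46 = 42.7716/17.46 = 2.4497
4: (1 − 15.52)²/15.52 = 210.8304/15.52 = 13.5844
5+: (2 − 14.55)²/14.55 = 157.5025/14.55 = 10.8249
Sum = 49.670

49.670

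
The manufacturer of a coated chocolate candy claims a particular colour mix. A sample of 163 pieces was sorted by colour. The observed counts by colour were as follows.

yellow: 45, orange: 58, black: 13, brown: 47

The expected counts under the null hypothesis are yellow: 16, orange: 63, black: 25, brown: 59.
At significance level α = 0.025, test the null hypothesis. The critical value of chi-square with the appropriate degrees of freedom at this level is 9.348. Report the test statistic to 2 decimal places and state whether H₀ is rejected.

cat         O        E   (O−E)²/E
yellow     45       16     52.563
orange     58       63      0.397
black      13       25      5.760
brown      47       59      2.441
Sum = 61.16
df = 3. Since 61.16 > 9.348, we reject H₀.

61.16; reject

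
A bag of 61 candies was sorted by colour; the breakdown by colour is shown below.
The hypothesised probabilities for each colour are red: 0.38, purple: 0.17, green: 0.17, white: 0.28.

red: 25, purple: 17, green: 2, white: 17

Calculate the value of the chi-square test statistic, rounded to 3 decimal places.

Expected counts E_i = n·p_i: 61×0.38 = 23.18, 61×0.17 = 10.37, 61×0.17 = 10.37, 61×0.28 = 17.08.
cat         O        E   (O−E)²/E
red        25    23.18     0.1429
purple     17    10.37     4.2389
green       2    10.37     6.7557
white      17    17.08     0.0004
Sum = 11.138

11.138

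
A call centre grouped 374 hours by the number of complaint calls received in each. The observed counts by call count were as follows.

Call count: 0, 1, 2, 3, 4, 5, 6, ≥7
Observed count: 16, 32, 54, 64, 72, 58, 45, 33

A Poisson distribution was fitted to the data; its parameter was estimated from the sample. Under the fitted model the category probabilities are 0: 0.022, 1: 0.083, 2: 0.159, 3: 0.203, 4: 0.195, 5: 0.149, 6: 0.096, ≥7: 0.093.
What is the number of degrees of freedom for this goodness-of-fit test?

There are k = 8 categories and 1 parameter estimated from the data, so df = 8 − 1 − 1 = 6.

6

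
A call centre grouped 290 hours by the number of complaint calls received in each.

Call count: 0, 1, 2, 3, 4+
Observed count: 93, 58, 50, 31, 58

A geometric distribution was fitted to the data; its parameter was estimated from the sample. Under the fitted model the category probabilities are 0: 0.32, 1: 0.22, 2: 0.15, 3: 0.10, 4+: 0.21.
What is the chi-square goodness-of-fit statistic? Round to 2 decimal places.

Expected counts E_i = n·p_i: 290×0.32 = 92.8, 290×0.22 = 63.8, 290×0.15 = 43.5, 290×0.10 = 29, 290×0.21 = 60.9.
0: (93 − 92.8)²/92.8 = 0.04/92.8 = 0.000
1: (58 − 63.8)²/63.8 = 33.64/63.8 = 0.527
2: (50 − 43.5)²/43.5 = 42.25/43.5 = 0.971
3: (31 − 29)²/29 = 4/29 = 0.138
4+: (58 − 60.9)²/60.9 = 8.41/60.9 = 0.138
Sum = 1.77

1.77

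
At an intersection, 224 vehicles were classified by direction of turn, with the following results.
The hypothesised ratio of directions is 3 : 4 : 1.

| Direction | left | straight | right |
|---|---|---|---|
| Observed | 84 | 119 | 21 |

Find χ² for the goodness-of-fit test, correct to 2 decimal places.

Ratio total = 8. Expected counts: 224×3/8 = 84, 224×4/8 = 112, 224×1/8 = 28.
χ² = (84−84)²/84 + (119−112)²/112 + (21−28)²/28
   = 0.000 + 0.438 + 1.750
Sum = 2.19

2.19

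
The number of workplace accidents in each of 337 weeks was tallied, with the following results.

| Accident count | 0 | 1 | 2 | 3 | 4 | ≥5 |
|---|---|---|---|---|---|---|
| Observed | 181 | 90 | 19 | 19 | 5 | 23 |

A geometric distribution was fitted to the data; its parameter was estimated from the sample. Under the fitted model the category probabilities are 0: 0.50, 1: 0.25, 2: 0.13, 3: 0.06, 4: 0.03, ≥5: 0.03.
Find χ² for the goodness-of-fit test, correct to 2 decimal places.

34.46

Expected counts E_i = n·p_i: 337×0.50 = 168.5, 337×0.25 = 84.25, 337×0.13 = 43.81, 337×0.06 = 20.22, 337×0.03 = 10.11, 337×0.03 = 10.11.
χ² = (181−168.5)²/168.5 + (90−84.25)²/84.25 + (19−43.81)²/43.81 + (19−20.22)²/20.22 + (5−10.11)²/10.11 + (23−10.11)²/10.11
   = 0.927 + 0.392 + 14.050 + 0.074 + 2.583 + 16.434
Sum = 34.46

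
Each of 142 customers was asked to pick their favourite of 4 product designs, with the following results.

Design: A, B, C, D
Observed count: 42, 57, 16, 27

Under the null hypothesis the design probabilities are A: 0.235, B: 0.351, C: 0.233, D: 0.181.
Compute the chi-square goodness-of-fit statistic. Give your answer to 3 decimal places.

Expected counts E_i = n·p_i: 142×0.235 = 33.37, 142×0.351 = 49.842, 142×0.233 = 33.086, 142×0.181 = 25.702.
A: (42 − 33.37)²/33.37 = 74.4769/33.37 = 2.2319
B: (57 − 49.842)²/49.842 = 51.236964/49.842 = 1.0280
C: (16 − 33.086)²/33.086 = 291.931396/33.086 = 8.8234
D: (27 − 25.702)²/25.702 = 1.684804/25.702 = 0.0656
Sum = 12.149

12.149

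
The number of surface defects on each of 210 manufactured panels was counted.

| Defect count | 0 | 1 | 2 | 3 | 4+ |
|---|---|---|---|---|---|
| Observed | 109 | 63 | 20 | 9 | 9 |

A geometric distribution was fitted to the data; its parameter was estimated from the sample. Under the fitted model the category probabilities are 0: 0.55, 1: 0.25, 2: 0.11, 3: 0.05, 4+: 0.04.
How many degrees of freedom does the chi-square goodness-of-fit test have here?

There are k = 5 categories and 1 parameter estimated from the data, so df = 5 − 1 − 1 = 3.

3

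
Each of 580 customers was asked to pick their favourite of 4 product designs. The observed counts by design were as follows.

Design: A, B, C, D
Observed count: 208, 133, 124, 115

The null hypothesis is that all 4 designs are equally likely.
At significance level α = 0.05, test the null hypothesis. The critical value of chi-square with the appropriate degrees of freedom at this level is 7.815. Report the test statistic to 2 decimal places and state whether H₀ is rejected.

Under H₀ each category has probability 1/4, so each expected count is 580/4 = 145.
cat         O        E   (O−E)²/E
A         208      145     27.372
B         133      145      0.993
C         124      145      3.041
D         115      145      6.207
Sum = 37.61
df = 3. Since 37.61 > 7.815, we reject H₀.

37.61; reject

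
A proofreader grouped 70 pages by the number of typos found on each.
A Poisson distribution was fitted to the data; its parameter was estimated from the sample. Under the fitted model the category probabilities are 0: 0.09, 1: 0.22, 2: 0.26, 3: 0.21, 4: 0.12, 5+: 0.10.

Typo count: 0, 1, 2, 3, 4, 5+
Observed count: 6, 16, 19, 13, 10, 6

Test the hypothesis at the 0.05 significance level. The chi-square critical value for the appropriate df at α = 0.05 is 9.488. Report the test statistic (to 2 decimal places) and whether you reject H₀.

0.72; do not reject

Expected counts E_i = n·p_i: 70×0.09 = 6.3, 70×0.22 = 15.4, 70×0.26 = 18.2, 70×0.21 = 14.7, 70×0.12 = 8.4, 70×0.10 = 7.
χ² = (6−6.3)²/6.3 + (16−15.4)²/15.4 + (19−18.2)²/18.2 + (13−14.7)²/14.7 + (10−8.4)²/8.4 + (6−7)²/7
   = 0.014 + 0.023 + 0.035 + 0.197 + 0.305 + 0.143
Sum = 0.72
df = 4. Since 0.72 < 9.488, we do not reject H₀.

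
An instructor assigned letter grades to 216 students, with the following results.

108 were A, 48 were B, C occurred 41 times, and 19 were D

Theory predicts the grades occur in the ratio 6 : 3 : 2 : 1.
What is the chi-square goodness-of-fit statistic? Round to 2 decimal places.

1.42

Ratio total = 12. Expected counts: 216×6/12 = 108, 216×3/12 = 54, 216×2/12 = 36, 216×1/12 = 18.
A: (108 − 108)²/108 = 0/108 = 0.000
B: (48 − 54)²/54 = 36/54 = 0.667
C: (41 − 36)²/36 = 25/36 = 0.694
D: (19 − 18)²/18 = 1/18 = 0.056
Sum = 1.42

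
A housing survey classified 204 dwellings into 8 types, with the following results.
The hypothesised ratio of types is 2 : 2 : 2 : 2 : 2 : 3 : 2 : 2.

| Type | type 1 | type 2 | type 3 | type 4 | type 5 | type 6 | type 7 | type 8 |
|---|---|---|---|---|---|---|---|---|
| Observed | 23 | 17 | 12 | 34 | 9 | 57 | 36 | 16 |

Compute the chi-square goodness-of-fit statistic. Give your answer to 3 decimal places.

42.542

Ratio total = 17. Expected counts: 204×2/17 = 24, 204×2/17 = 24, 204×2/17 = 24, 204×2/17 = 24, 204×2/17 = 24, 204×3/17 = 36, 204×2/17 = 24, 204×2/17 = 24.
type 1: (23 − 24)²/24 = 1/24 = 0.0417
type 2: (17 − 24)²/24 = 49/24 = 2.0417
type 3: (12 − 24)²/24 = 144/24 = 6.0000
type 4: (34 − 24)²/24 = 100/24 = 4.1667
type 5: (9 − 24)²/24 = 225/24 = 9.3750
type 6: (57 − 36)²/36 = 441/36 = 12.2500
type 7: (36 − 24)²/24 = 144/24 = 6.0000
type 8: (16 − 24)²/24 = 64/24 = 2.6667
Sum = 42.542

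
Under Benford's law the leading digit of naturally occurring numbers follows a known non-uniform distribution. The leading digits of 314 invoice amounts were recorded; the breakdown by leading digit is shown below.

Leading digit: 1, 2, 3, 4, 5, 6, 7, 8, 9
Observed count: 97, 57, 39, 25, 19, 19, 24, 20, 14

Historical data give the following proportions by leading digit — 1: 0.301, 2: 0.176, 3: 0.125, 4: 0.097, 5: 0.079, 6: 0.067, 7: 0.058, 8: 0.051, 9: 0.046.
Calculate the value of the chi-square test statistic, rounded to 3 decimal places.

5.501

Expected counts E_i = n·p_i: 314×0.301 = 94.514, 314×0.176 = 55.264, 314×0.125 = 39.25, 314×0.097 = 30.458, 314×0.079 = 24.806, 314×0.067 = 21.038, 314×0.058 = 18.212, 314×0.051 = 16.014, 314×0.046 = 14.444.
cat         O        E   (O−E)²/E
1          97   94.514     0.0654
2          57   55.264     0.0545
3          39    39.25     0.0016
4          25   30.458     0.9781
5          19   24.806     1.3589
6          19   21.038     0.1974
7          24   18.212     1.8395
8          20   16.014     0.9921
9          14   14.444     0.0136
Sum = 5.501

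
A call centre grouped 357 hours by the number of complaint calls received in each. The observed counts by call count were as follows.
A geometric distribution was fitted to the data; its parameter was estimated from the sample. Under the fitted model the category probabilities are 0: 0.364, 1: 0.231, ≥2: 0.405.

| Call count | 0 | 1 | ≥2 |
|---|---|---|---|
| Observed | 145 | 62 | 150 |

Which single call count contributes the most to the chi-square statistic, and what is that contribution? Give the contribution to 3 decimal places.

1, 5.080

Expected counts E_i = n·p_i: 357×0.364 = 129.948, 357×0.231 = 82.467, 357×0.405 = 144.585.
0: (145 − 129.948)²/129.948 = 226.562704/129.948 = 1.7435
1: (62 − 82.467)²/82.467 = 418.898089/82.467 = 5.0796
≥2: (150 − 144.585)²/144.585 = 29.322225/144.585 = 0.2028
The largest term is for 1: 5.080.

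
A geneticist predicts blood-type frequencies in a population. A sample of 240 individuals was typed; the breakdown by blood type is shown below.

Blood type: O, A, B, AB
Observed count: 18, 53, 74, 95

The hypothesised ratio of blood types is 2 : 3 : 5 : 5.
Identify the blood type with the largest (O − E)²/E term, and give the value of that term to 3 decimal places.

O, 6.125

Ratio total = 15. Expected counts: 240×2/15 = 32, 240×3/15 = 48, 240×5/15 = 80, 240×5/15 = 80.
χ² = (18−32)²/32 + (53−48)²/48 + (74−80)²/80 + (95−80)²/80
   = 6.1250 + 0.5208 + 0.4500 + 2.8125
The largest term is for O: 6.125.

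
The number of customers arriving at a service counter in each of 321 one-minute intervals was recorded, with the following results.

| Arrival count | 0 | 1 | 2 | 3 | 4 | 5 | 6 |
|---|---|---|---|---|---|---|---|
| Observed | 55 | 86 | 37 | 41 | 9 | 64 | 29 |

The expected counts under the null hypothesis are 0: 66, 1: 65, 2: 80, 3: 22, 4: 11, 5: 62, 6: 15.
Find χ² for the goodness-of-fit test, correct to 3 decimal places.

0: (55 − 66)²/66 = 121/66 = 1.8333
1: (86 − 65)²/65 = 441/65 = 6.7846
2: (37 − 80)²/80 = 1849/80 = 23.1125
3: (41 − 22)²/22 = 361/22 = 16.4091
4: (9 − 11)²/11 = 4/11 = 0.3636
5: (64 − 62)²/62 = 4/62 = 0.0645
6: (29 − 15)²/15 = 196/15 = 13.0667
Sum = 61.634

61.634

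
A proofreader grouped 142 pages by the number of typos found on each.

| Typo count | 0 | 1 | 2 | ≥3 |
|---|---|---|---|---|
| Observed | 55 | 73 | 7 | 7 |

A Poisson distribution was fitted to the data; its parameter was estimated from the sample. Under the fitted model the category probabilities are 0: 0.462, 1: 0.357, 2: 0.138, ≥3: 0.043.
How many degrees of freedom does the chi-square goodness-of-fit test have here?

There are k = 4 categories and 1 parameter estimated from the data, so df = 4 − 1 − 1 = 2.

2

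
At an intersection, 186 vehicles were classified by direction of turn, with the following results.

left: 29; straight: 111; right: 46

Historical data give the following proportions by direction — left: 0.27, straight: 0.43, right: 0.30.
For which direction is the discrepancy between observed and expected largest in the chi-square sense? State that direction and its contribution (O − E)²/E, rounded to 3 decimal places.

straight, 12.031

Expected counts E_i = n·p_i: 186×0.27 = 50.22, 186×0.43 = 79.98, 186×0.30 = 55.8.
χ² = (29−50.22)²/50.22 + (111−79.98)²/79.98 + (46−55.8)²/55.8
   = 8.9663 + 12.0310 + 1.7211
The largest term is for straight: 12.031.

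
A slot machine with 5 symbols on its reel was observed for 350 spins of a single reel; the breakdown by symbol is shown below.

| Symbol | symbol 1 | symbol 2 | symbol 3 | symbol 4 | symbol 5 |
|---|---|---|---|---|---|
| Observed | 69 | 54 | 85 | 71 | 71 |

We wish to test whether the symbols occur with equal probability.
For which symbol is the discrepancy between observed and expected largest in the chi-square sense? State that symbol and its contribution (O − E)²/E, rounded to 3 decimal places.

Expected count for each of the 5 categories: 350/5 = 70.
cat           O        E   (O−E)²/E
symbol 1     69       70     0.0143
symbol 2     54       70     3.6571
symbol 3     85       70     3.2143
symbol 4     71       70     0.0143
symbol 5     71       70     0.0143
The largest term is for symbol 2: 3.657.

symbol 2, 3.657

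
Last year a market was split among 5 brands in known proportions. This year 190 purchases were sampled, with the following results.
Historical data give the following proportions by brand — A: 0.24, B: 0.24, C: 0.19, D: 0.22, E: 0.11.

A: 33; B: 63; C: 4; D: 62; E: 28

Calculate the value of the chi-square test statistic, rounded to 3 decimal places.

50.838

Expected counts E_i = n·p_i: 190×0.24 = 45.6, 190×0.24 = 45.6, 190×0.19 = 36.1, 190×0.22 = 41.8, 190×0.11 = 20.9.
cat         O        E   (O−E)²/E
A          33     45.6     3.4816
B          63     45.6     6.6395
C           4     36.1    28.5432
D          62     41.8     9.7617
E          28     20.9     2.4120
Sum = 50.838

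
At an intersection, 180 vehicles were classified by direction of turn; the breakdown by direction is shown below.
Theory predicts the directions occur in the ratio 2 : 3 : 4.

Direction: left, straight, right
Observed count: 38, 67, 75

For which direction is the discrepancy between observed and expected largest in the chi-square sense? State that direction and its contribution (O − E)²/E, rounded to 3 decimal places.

straight, 0.817

Ratio total = 9. Expected counts: 180×2/9 = 40, 180×3/9 = 60, 180×4/9 = 80.
cat           O        E   (O−E)²/E
left         38       40     0.1000
straight     67       60     0.8167
right        75       80     0.3125
The largest term is for straight: 0.817.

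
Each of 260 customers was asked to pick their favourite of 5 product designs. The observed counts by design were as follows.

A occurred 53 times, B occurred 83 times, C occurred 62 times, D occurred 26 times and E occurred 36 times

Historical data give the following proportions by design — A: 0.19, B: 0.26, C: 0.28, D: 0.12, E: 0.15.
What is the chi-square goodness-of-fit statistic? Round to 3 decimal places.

Expected counts E_i = n·p_i: 260×0.19 = 49.4, 260×0.26 = 67.6, 260×0.28 = 72.8, 260×0.12 = 31.2, 260×0.15 = 39.
A: (53 − 49.4)²/49.4 = 12.96/49.4 = 0.2623
B: (83 − 67.6)²/67.6 = 237.16/67.6 = 3.5083
C: (62 − 72.8)²/72.8 = 116.64/72.8 = 1.6022
D: (26 − 31.2)²/31.2 = 27.04/31.2 = 0.8667
E: (36 − 39)²/39 = 9/39 = 0.2308
Sum = 6.470

6.470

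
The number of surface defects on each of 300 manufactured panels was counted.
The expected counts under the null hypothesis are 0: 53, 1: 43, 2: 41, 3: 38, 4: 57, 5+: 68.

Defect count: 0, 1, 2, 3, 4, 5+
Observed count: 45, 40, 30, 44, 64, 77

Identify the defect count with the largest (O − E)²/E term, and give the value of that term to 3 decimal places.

2, 2.951

0: (45 − 53)²/53 = 64/53 = 1.2075
1: (40 − 43)²/43 = 9/43 = 0.2093
2: (30 − 41)²/41 = 121/41 = 2.9512
3: (44 − 38)²/38 = 36/38 = 0.9474
4: (64 − 57)²/57 = 49/57 = 0.8596
5+: (77 − 68)²/68 = 81/68 = 1.1912
The largest term is for 2: 2.951.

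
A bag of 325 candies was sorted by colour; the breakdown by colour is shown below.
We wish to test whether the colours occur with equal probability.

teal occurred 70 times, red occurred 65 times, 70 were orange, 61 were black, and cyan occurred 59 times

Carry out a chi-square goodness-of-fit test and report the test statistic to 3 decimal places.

1.569

Under H₀ each category has probability 1/5, so each expected count is 325/5 = 65.
cat         O        E   (O−E)²/E
teal       70       65     0.3846
red        65       65     0.0000
orange     70       65     0.3846
black      61       65     0.2462
cyan       59       65     0.5538
Sum = 1.569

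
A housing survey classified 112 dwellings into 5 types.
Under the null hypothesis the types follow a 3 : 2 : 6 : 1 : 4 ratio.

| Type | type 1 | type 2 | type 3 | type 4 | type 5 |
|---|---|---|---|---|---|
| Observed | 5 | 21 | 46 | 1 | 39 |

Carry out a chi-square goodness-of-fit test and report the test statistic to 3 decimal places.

25.536

Ratio total = 16. Expected counts: 112×3/16 = 21, 112×2/16 = 14, 112×6/16 = 42, 112×1/16 = 7, 112×4/16 = 28.
type 1: (5 − 21)²/21 = 256/21 = 12.1905
type 2: (21 − 14)²/14 = 49/14 = 3.5000
type 3: (46 − 42)²/42 = 16/42 = 0.3810
type 4: (1 − 7)²/7 = 36/7 = 5.1429
type 5: (39 − 28)²/28 = 121/28 = 4.3214
Sum = 25.536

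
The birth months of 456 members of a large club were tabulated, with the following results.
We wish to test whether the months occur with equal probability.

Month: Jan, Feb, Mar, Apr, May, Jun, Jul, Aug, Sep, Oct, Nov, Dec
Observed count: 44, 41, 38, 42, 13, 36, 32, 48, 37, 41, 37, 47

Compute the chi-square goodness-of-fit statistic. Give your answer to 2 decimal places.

24.16

Expected count for each of the 12 categories: 456/12 = 38.
cat         O        E   (O−E)²/E
Jan        44       38      0.947
Feb        41       38      0.237
Mar        38       38      0.000
Apr        42       38      0.421
May        13       38     16.447
Jun        36       38      0.105
Jul        32       38      0.947
Aug        48       38      2.632
Sep        37       38      0.026
Oct        41       38      0.237
Nov        37       38      0.026
Dec        47       38      2.132
Sum = 24.16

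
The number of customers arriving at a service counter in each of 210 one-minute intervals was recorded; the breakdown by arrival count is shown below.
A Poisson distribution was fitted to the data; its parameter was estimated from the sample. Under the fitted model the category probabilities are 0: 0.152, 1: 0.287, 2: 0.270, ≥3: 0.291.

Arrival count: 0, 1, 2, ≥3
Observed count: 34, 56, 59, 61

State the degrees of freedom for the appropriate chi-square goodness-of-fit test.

2

There are k = 4 categories and 1 parameter estimated from the data, so df = 4 − 1 − 1 = 2.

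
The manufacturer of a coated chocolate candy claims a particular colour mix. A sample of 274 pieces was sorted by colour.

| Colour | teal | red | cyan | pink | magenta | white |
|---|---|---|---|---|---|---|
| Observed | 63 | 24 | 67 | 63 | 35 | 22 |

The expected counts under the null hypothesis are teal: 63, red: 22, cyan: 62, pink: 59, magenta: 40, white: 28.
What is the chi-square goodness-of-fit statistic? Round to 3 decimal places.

teal: (63 − 63)²/63 = 0/63 = 0.0000
red: (24 − 22)²/22 = 4/22 = 0.1818
cyan: (67 − 62)²/62 = 25/62 = 0.4032
pink: (63 − 59)²/59 = 16/59 = 0.2712
magenta: (35 − 40)²/40 = 25/40 = 0.6250
white: (22 − 28)²/28 = 36/28 = 1.2857
Sum = 2.767

2.767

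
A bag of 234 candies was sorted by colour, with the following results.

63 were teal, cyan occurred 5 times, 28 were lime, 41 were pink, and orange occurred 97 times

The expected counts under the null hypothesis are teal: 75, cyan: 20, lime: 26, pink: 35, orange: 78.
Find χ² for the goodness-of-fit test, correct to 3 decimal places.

18.981

cat         O        E   (O−E)²/E
teal       63       75     1.9200
cyan        5       20    11.2500
lime       28       26     0.1538
pink       41       35     1.0286
orange     97       78     4.6282
Sum = 18.981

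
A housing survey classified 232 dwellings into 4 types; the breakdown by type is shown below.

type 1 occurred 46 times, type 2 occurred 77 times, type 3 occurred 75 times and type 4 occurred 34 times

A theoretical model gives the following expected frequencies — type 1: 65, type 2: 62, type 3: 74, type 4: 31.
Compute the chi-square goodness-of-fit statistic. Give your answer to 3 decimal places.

cat         O        E   (O−E)²/E
type 1     46       65     5.5538
type 2     77       62     3.6290
type 3     75       74     0.0135
type 4     34       31     0.2903
Sum = 9.487

9.487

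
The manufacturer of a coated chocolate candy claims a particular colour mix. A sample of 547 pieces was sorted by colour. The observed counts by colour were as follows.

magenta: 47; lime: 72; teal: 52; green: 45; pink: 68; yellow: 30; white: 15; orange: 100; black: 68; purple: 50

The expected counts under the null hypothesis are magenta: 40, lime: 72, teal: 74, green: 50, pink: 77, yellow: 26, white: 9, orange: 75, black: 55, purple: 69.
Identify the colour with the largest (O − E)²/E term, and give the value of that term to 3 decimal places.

χ² = (47−40)²/40 + (72−72)²/72 + (52−74)²/74 + (45−50)²/50 + (68−77)²/77 + (30−26)²/26 + (15−9)²/9 + (100−75)²/75 + (68−55)²/55 + (50−69)²/69
   = 1.2250 + 0.0000 + 6.5405 + 0.5000 + 1.0519 + 0.6154 + 4.0000 + 8.3333 + 3.0727 + 5.2319
The largest term is for orange: 8.333.

orange, 8.333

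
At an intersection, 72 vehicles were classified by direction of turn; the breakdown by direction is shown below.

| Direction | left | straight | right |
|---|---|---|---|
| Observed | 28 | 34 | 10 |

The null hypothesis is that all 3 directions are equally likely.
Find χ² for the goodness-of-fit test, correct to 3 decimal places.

13.000

Expected count for each of the 3 categories: 72/3 = 24.
left: (28 − 24)²/24 = 16/24 = 0.6667
straight: (34 − 24)²/24 = 100/24 = 4.1667
right: (10 − 24)²/24 = 196/24 = 8.1667
Sum = 13.000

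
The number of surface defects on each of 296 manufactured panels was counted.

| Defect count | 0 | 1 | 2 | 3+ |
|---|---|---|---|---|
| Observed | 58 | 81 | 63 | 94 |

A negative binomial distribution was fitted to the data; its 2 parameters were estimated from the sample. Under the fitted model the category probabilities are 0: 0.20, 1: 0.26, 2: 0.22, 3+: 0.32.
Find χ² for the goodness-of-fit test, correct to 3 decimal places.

Expected counts E_i = n·p_i: 296×0.20 = 59.2, 296×0.26 = 76.96, 296×0.22 = 65.12, 296×0.32 = 94.72.
cat         O        E   (O−E)²/E
0          58     59.2     0.0243
1          81    76.96     0.2121
2          63    65.12     0.0690
3+         94    94.72     0.0055
Sum = 0.311

0.311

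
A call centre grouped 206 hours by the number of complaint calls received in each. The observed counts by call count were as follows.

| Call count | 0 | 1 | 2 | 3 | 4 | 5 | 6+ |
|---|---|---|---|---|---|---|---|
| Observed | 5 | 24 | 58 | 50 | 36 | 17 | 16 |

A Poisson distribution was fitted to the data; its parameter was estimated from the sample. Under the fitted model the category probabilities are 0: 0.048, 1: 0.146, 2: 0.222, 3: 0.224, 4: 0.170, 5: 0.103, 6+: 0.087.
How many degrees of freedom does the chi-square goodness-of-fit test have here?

There are k = 7 categories and 1 parameter estimated from the data, so df = 7 − 1 − 1 = 5.

5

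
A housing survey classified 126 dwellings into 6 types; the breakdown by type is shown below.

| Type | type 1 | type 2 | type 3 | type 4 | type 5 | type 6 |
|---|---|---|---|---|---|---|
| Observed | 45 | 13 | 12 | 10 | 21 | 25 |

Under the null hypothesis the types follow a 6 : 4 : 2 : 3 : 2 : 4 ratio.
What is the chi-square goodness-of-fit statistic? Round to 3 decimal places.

Ratio total = 21. Expected counts: 126×6/21 = 36, 126×4/21 = 24, 126×2/21 = 12, 126×3/21 = 18, 126×2/21 = 12, 126×4/21 = 24.
χ² = (45−36)²/36 + (13−24)²/24 + (12−12)²/12 + (10−18)²/18 + (21−12)²/12 + (25−24)²/24
   = 2.2500 + 5.0417 + 0.0000 + 3.5556 + 6.7500 + 0.0417
Sum = 17.639

17.639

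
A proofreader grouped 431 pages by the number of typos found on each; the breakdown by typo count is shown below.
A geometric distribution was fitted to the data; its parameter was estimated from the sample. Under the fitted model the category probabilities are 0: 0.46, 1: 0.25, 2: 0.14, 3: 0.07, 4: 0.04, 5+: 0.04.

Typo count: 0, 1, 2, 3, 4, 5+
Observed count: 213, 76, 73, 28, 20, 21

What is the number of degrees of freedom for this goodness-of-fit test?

4

There are k = 6 categories and 1 parameter estimated from the data, so df = 6 − 1 − 1 = 4.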